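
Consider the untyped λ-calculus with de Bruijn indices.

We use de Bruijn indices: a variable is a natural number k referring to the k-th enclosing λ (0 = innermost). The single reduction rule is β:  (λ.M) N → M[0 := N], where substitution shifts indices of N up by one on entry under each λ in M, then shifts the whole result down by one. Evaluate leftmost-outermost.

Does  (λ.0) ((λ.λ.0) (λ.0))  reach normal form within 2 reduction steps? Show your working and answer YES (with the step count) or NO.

Answer: YES — reaches normal form λ.0 in 2 ≤ 2 steps

Derivation:
  start: (λ.0) ((λ.λ.0) (λ.0))
  →1  (λ.λ.0) (λ.0)
  →2  λ.0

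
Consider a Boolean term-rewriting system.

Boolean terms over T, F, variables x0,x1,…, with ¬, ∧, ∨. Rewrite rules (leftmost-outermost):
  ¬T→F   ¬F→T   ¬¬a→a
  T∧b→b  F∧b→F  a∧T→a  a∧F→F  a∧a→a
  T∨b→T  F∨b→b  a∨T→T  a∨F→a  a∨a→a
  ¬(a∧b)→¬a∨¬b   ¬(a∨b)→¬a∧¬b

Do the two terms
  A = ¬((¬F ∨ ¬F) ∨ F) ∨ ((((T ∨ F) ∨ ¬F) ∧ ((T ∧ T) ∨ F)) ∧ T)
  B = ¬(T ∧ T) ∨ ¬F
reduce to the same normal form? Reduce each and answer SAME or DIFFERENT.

Answer: SAME — A ⇓ T, B ⇓ T

Reduction:
Term A:
  start: ¬((¬F ∨ ¬F) ∨ F) ∨ ((((T ∨ F) ∨ ¬F) ∧ ((T ∧ T) ∨ F)) ∧ T)
  [1] (¬(¬F ∨ ¬F) ∧ ¬F) ∨ ((((T ∨ F) ∨ ¬F) ∧ ((T ∧ T) ∨ F)) ∧ T)
  [2] ((¬¬F ∧ ¬¬F) ∧ ¬F) ∨ ((((T ∨ F) ∨ ¬F) ∧ ((T ∧ T) ∨ F)) ∧ T)
  [3] (¬¬F ∧ ¬F) ∨ ((((T ∨ F) ∨ ¬F) ∧ ((T ∧ T) ∨ F)) ∧ T)
  [4] (F ∧ ¬F) ∨ ((((T ∨ F) ∨ ¬F) ∧ ((T ∧ T) ∨ F)) ∧ T)
  [5] F ∨ ((((T ∨ F) ∨ ¬F) ∧ ((T ∧ T) ∨ F)) ∧ T)
  [6] (((T ∨ F) ∨ ¬F) ∧ ((T ∧ T) ∨ F)) ∧ T
  [7] ((T ∨ F) ∨ ¬F) ∧ ((T ∧ T) ∨ F)
  [8] (T ∨ ¬F) ∧ ((T ∧ T) ∨ F)
  [9] T ∧ ((T ∧ T) ∨ F)
  [10] (T ∧ T) ∨ F
  [11] T ∧ T
  [12] T

Term B:
  start: ¬(T ∧ T) ∨ ¬F
  [1] (¬T ∨ ¬T) ∨ ¬F
  [2] ¬T ∨ ¬F
  [3] F ∨ ¬F
  [4] ¬F
  [5] T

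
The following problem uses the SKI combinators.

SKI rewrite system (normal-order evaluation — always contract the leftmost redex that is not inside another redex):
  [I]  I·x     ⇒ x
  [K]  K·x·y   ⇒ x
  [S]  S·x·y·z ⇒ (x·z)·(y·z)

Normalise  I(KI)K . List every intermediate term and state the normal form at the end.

  start: I(KI)K
  step 1: KIK
  step 2: I

Answer: normal form = I  (in 2 steps)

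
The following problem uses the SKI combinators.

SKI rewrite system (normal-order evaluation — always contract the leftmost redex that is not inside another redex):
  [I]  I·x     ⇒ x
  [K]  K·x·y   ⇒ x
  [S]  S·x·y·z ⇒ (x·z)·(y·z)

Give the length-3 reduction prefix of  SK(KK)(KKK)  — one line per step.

Answer: after 3 steps: K

Working:
  start: SK(KK)(KKK)
  step 1: K(KKK)(KK(KKK))
  step 2: KKK
  step 3: K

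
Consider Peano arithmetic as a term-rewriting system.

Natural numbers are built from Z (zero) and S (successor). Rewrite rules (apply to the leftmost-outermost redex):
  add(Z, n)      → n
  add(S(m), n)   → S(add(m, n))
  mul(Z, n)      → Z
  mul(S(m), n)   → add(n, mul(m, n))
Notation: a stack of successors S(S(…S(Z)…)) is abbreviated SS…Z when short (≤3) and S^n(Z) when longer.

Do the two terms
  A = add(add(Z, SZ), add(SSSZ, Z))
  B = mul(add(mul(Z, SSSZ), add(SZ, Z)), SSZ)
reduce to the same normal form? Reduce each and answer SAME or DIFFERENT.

Answer: DIFFERENT — A ⇓ S^4(Z), B ⇓ SSZ

Derivation:
Term A:
  start: add(add(Z, SZ), add(SSSZ, Z))
  step 1: add(SZ, add(SSSZ, Z))
  step 2: S(add(Z, add(SSSZ, Z)))
  step 3: S(add(SSSZ, Z))
  step 4: S(S(add(SSZ, Z)))
  step 5: S(S(S(add(SZ, Z))))
  step 6: S(S(S(S(add(Z, Z)))))
  step 7: S^4(Z)

Term B:
  start: mul(add(mul(Z, SSSZ), add(SZ, Z)), SSZ)
  step 1: mul(add(Z, add(SZ, Z)), SSZ)
  step 2: mul(add(SZ, Z), SSZ)
  step 3: mul(S(add(Z, Z)), SSZ)
  step 4: add(SSZ, mul(add(Z, Z), SSZ))
  step 5: S(add(SZ, mul(add(Z, Z), SSZ)))
  step 6: S(S(add(Z, mul(add(Z, Z), SSZ))))
  step 7: S(S(mul(add(Z, Z), SSZ)))
  step 8: S(S(mul(Z, SSZ)))
  step 9: SSZ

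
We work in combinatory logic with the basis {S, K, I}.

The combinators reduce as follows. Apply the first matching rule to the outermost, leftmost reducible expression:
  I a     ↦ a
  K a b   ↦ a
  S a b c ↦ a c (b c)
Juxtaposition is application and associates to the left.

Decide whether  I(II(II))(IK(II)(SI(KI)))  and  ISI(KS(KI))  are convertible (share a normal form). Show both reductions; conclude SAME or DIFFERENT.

Term A:
  start: I(II(II))(IK(II)(SI(KI)))
  [1] II(II)(IK(II)(SI(KI)))
  [2] I(II)(IK(II)(SI(KI)))
  [3] II(IK(II)(SI(KI)))
  [4] I(IK(II)(SI(KI)))
  [5] IK(II)(SI(KI))
  [6] K(II)(SI(KI))
  [7] II
  [8] I

Term B:
  start: ISI(KS(KI))
  [1] SI(KS(KI))
  [2] SIS

Answer: DIFFERENT — A ⇓ I, B ⇓ SIS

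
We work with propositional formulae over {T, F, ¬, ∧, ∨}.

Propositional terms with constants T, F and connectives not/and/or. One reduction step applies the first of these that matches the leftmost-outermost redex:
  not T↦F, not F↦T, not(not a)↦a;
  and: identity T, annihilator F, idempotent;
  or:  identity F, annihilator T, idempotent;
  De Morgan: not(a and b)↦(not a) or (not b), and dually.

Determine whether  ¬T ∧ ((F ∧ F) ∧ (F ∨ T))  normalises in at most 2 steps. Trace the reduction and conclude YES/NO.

Answer: YES — reaches normal form F in 2 ≤ 2 steps

Reduction:
  start: ¬T ∧ ((F ∧ F) ∧ (F ∨ T))
  step 1: F ∧ ((F ∧ F) ∧ (F ∨ T))
  step 2: F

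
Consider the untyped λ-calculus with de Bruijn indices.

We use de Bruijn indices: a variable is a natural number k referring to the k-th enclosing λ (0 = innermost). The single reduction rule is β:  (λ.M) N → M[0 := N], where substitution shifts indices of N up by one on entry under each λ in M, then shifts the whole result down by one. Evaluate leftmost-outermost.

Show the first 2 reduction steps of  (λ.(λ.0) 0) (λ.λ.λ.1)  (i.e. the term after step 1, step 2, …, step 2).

Answer: after 2 steps: λ.λ.λ.1

Derivation:
  start: (λ.(λ.0) 0) (λ.λ.λ.1)
  step 1: (λ.0) (λ.λ.λ.1)
  step 2: λ.λ.λ.1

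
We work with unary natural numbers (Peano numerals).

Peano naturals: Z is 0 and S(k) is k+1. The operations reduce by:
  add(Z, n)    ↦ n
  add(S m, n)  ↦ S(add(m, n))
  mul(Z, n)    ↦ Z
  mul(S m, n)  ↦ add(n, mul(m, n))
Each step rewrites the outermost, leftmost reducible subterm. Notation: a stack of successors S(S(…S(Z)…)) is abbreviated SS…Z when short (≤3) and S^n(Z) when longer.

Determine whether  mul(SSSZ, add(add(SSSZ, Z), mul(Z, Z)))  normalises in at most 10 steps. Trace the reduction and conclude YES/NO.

  start: mul(SSSZ, add(add(SSSZ, Z), mul(Z, Z)))
  →1  add(add(add(SSSZ, Z), mul(Z, Z)), mul(SSZ, add(add(SSSZ, Z), mul(Z, Z))))
  →2  add(add(S(add(SSZ, Z)), mul(Z, Z)), mul(SSZ, add(add(SSSZ, Z), mul(Z, Z))))
  →3  add(S(add(add(SSZ, Z), mul(Z, Z))), mul(SSZ, add(add(SSSZ, Z), mul(Z, Z))))
  →4  S(add(add(add(SSZ, Z), mul(Z, Z)), mul(SSZ, add(add(SSSZ, Z), mul(Z, Z)))))
  →5  S(add(add(S(add(SZ, Z)), mul(Z, Z)), mul(SSZ, add(add(SSSZ, Z), mul(Z, Z)))))
  →6  S(add(S(add(add(SZ, Z), mul(Z, Z))), mul(SSZ, add(add(SSSZ, Z), mul(Z, Z)))))
  →7  S(S(add(add(add(SZ, Z), mul(Z, Z)), mul(SSZ, add(add(SSSZ, Z), mul(Z, Z))))))
  →8  S(S(add(add(S(add(Z, Z)), mul(Z, Z)), mul(SSZ, add(add(SSSZ, Z), mul(Z, Z))))))
  →9  S(S(add(S(add(add(Z, Z), mul(Z, Z))), mul(SSZ, add(add(SSSZ, Z), mul(Z, Z))))))
  →10  S(S(S(add(add(add(Z, Z), mul(Z, Z)), mul(SSZ, add(add(SSSZ, Z), mul(Z, Z)))))))

Answer: NO — after 10 steps the term is S(S(S(add(add(add(Z, Z), mul(Z, Z)), mul(SSZ, add(add(SSSZ, Z), mul(Z, Z))))))), not yet normal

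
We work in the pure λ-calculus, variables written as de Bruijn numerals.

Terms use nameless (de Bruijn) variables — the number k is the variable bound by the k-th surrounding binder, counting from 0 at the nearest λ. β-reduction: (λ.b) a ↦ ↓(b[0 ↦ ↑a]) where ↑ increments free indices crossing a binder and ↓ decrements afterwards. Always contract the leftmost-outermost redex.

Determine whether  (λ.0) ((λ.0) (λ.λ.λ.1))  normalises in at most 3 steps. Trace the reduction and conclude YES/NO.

Answer: YES — reaches normal form λ.λ.λ.1 in 2 ≤ 3 steps

Derivation:
  start: (λ.0) ((λ.0) (λ.λ.λ.1))
  [1] (λ.0) (λ.λ.λ.1)
  [2] λ.λ.λ.1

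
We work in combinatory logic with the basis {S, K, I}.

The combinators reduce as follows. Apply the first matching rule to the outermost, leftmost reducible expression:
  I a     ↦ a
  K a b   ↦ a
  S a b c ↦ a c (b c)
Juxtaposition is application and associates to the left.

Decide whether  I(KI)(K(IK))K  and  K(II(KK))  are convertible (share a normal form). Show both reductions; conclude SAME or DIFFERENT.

Answer: DIFFERENT — A ⇓ K, B ⇓ K(KK)

Derivation:
Term A:
  start: I(KI)(K(IK))K
  →1  KI(K(IK))K
  →2  IK
  →3  K

Term B:
  start: K(II(KK))
  →1  K(I(KK))
  →2  K(KK)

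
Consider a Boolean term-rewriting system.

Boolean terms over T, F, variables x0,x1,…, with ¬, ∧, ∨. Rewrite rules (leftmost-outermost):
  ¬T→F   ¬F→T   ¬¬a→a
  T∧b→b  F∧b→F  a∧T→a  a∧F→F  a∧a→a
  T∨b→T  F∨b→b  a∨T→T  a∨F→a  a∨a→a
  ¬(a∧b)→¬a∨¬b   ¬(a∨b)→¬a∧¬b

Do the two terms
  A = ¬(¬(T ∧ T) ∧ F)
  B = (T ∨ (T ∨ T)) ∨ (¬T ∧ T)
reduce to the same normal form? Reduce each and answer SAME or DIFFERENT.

Answer: SAME — A ⇓ T, B ⇓ T

Working:
Term A:
  start: ¬(¬(T ∧ T) ∧ F)
  [1] ¬¬(T ∧ T) ∨ ¬F
  [2] (T ∧ T) ∨ ¬F
  [3] T ∨ ¬F
  [4] T

Term B:
  start: (T ∨ (T ∨ T)) ∨ (¬T ∧ T)
  [1] T ∨ (¬T ∧ T)
  [2] T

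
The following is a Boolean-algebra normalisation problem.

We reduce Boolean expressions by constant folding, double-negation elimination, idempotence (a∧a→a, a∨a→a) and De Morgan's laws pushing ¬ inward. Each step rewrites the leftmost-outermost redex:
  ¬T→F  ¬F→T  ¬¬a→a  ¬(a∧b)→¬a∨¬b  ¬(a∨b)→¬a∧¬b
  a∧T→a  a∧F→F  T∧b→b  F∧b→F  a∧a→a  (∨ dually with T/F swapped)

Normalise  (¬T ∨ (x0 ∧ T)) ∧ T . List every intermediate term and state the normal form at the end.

  start: (¬T ∨ (x0 ∧ T)) ∧ T
  →1  ¬T ∨ (x0 ∧ T)
  →2  F ∨ (x0 ∧ T)
  →3  x0 ∧ T
  →4  x0

Answer: normal form = x0  (in 4 steps)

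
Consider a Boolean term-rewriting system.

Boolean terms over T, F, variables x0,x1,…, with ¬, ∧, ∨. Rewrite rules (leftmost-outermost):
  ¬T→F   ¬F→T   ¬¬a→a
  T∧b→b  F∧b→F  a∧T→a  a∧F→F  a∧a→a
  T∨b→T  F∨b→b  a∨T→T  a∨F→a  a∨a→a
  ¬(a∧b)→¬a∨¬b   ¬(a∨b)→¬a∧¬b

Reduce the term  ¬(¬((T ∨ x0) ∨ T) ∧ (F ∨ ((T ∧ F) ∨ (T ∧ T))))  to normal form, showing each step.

  start: ¬(¬((T ∨ x0) ∨ T) ∧ (F ∨ ((T ∧ F) ∨ (T ∧ T))))
  [1] ¬¬((T ∨ x0) ∨ T) ∨ ¬(F ∨ ((T ∧ F) ∨ (T ∧ T)))
  [2] ((T ∨ x0) ∨ T) ∨ ¬(F ∨ ((T ∧ F) ∨ (T ∧ T)))
  [3] T ∨ ¬(F ∨ ((T ∧ F) ∨ (T ∧ T)))
  [4] T

Answer: normal form = T  (in 4 steps)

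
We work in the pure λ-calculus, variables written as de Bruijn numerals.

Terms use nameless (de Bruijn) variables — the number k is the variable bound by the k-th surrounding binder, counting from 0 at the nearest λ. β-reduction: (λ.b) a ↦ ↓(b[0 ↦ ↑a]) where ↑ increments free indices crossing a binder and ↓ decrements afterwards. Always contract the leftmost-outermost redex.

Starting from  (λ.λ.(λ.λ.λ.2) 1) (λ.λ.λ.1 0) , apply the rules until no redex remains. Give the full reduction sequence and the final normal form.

  start: (λ.λ.(λ.λ.λ.2) 1) (λ.λ.λ.1 0)
  [1] λ.(λ.λ.λ.2) (λ.λ.λ.1 0)
  [2] λ.λ.λ.λ.λ.λ.1 0

Answer: normal form = λ.λ.λ.λ.λ.λ.1 0  (in 2 steps)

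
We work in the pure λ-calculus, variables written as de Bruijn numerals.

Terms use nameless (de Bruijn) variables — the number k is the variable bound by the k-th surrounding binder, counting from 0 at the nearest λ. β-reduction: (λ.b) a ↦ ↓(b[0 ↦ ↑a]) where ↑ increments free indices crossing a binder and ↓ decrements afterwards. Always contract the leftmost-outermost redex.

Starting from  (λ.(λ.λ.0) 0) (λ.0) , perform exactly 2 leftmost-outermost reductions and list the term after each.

  start: (λ.(λ.λ.0) 0) (λ.0)
  [1] (λ.λ.0) (λ.0)
  [2] λ.0

Answer: after 2 steps: λ.0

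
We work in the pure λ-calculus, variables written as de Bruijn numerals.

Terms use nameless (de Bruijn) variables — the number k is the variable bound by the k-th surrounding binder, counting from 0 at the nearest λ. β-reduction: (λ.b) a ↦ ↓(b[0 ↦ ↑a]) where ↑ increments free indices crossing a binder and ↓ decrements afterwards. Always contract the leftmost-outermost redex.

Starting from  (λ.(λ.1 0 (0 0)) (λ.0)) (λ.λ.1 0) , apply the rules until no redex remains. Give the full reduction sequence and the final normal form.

Answer: normal form = λ.0  (in 6 steps)

Working:
  start: (λ.(λ.1 0 (0 0)) (λ.0)) (λ.λ.1 0)
  →1  (λ.(λ.λ.1 0) 0 (0 0)) (λ.0)
  →2  (λ.λ.1 0) (λ.0) ((λ.0) (λ.0))
  →3  (λ.(λ.0) 0) ((λ.0) (λ.0))
  →4  (λ.0) ((λ.0) (λ.0))
  →5  (λ.0) (λ.0)
  →6  λ.0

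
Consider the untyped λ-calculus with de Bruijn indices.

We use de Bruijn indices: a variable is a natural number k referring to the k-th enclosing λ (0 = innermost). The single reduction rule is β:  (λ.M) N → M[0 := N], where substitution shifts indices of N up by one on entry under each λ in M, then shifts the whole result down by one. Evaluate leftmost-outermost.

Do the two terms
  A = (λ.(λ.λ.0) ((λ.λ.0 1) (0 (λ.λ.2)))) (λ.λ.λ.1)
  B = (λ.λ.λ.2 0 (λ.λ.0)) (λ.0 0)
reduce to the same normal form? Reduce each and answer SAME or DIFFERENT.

Term A:
  start: (λ.(λ.λ.0) ((λ.λ.0 1) (0 (λ.λ.2)))) (λ.λ.λ.1)
  →1  (λ.λ.0) ((λ.λ.0 1) ((λ.λ.λ.1) (λ.λ.λ.λ.λ.1)))
  →2  λ.0

Term B:
  start: (λ.λ.λ.2 0 (λ.λ.0)) (λ.0 0)
  →1  λ.λ.(λ.0 0) 0 (λ.λ.0)
  →2  λ.λ.0 0 (λ.λ.0)

Answer: DIFFERENT — A ⇓ λ.0, B ⇓ λ.λ.0 0 (λ.λ.0)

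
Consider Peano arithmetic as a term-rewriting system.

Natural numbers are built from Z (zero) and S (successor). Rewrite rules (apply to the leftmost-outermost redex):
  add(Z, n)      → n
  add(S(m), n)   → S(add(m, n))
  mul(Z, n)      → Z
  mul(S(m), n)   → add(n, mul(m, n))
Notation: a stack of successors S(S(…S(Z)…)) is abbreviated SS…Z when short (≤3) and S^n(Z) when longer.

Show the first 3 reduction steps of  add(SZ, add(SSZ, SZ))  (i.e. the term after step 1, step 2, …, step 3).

  start: add(SZ, add(SSZ, SZ))
  [1] S(add(Z, add(SSZ, SZ)))
  [2] S(add(SSZ, SZ))
  [3] S(S(add(SZ, SZ)))

Answer: after 3 steps: S(S(add(SZ, SZ)))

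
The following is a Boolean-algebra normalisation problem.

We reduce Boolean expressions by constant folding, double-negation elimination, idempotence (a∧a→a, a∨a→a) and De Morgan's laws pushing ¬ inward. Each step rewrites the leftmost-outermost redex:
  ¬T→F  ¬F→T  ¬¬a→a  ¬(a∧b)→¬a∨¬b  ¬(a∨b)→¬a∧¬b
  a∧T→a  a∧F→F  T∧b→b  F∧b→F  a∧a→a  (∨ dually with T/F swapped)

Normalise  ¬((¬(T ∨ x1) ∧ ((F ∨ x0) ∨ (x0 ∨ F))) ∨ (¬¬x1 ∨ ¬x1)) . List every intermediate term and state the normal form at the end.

Answer: normal form = ¬x1 ∧ x1  (in 9 steps)

Working:
  start: ¬((¬(T ∨ x1) ∧ ((F ∨ x0) ∨ (x0 ∨ F))) ∨ (¬¬x1 ∨ ¬x1))
  →1  ¬(¬(T ∨ x1) ∧ ((F ∨ x0) ∨ (x0 ∨ F))) ∧ ¬(¬¬x1 ∨ ¬x1)
  →2  (¬¬(T ∨ x1) ∨ ¬((F ∨ x0) ∨ (x0 ∨ F))) ∧ ¬(¬¬x1 ∨ ¬x1)
  →3  ((T ∨ x1) ∨ ¬((F ∨ x0) ∨ (x0 ∨ F))) ∧ ¬(¬¬x1 ∨ ¬x1)
  →4  (T ∨ ¬((F ∨ x0) ∨ (x0 ∨ F))) ∧ ¬(¬¬x1 ∨ ¬x1)
  →5  T ∧ ¬(¬¬x1 ∨ ¬x1)
  →6  ¬(¬¬x1 ∨ ¬x1)
  →7  ¬¬¬x1 ∧ ¬¬x1
  →8  ¬x1 ∧ ¬¬x1
  →9  ¬x1 ∧ x1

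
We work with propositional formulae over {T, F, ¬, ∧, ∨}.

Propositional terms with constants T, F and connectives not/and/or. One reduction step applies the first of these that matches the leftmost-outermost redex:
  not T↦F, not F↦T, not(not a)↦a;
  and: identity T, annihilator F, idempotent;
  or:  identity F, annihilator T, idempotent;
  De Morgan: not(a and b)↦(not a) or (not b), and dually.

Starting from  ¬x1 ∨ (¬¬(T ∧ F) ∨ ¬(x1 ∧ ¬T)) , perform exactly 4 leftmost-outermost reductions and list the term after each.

  start: ¬x1 ∨ (¬¬(T ∧ F) ∨ ¬(x1 ∧ ¬T))
  →1  ¬x1 ∨ ((T ∧ F) ∨ ¬(x1 ∧ ¬T))
  →2  ¬x1 ∨ (F ∨ ¬(x1 ∧ ¬T))
  →3  ¬x1 ∨ ¬(x1 ∧ ¬T)
  →4  ¬x1 ∨ (¬x1 ∨ ¬¬T)

Answer: after 4 steps: ¬x1 ∨ (¬x1 ∨ ¬¬T)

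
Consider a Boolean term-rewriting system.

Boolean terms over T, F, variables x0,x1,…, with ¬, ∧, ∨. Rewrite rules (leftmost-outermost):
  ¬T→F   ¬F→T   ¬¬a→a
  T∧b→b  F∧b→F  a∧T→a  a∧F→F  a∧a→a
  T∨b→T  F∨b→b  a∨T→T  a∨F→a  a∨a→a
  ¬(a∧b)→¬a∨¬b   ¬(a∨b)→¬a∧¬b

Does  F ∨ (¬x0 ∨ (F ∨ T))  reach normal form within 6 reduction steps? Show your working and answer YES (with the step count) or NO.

Answer: YES — reaches normal form T in 3 ≤ 6 steps

Derivation:
  start: F ∨ (¬x0 ∨ (F ∨ T))
  step 1: ¬x0 ∨ (F ∨ T)
  step 2: ¬x0 ∨ T
  step 3: T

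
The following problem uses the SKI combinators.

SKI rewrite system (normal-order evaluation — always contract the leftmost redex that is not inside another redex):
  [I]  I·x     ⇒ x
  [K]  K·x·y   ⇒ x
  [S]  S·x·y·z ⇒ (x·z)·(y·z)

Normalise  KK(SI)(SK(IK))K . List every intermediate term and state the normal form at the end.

  start: KK(SI)(SK(IK))K
  step 1: K(SK(IK))K
  step 2: SK(IK)
  step 3: SKK

Answer: normal form = SKK  (in 3 steps)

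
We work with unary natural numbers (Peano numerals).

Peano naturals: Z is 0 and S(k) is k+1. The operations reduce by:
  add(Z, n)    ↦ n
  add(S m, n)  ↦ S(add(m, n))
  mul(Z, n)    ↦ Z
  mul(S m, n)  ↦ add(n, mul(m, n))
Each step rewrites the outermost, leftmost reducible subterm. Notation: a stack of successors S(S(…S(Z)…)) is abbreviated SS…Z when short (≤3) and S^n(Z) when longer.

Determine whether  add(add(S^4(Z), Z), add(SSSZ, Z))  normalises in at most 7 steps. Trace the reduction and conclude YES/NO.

Answer: NO — after 7 steps the term is S(S(S(add(S(add(Z, Z)), add(SSSZ, Z))))), not yet normal

Reduction:
  start: add(add(S^4(Z), Z), add(SSSZ, Z))
  →1  add(S(add(SSSZ, Z)), add(SSSZ, Z))
  →2  S(add(add(SSSZ, Z), add(SSSZ, Z)))
  →3  S(add(S(add(SSZ, Z)), add(SSSZ, Z)))
  →4  S(S(add(add(SSZ, Z), add(SSSZ, Z))))
  →5  S(S(add(S(add(SZ, Z)), add(SSSZ, Z))))
  →6  S(S(S(add(add(SZ, Z), add(SSSZ, Z)))))
  →7  S(S(S(add(S(add(Z, Z)), add(SSSZ, Z)))))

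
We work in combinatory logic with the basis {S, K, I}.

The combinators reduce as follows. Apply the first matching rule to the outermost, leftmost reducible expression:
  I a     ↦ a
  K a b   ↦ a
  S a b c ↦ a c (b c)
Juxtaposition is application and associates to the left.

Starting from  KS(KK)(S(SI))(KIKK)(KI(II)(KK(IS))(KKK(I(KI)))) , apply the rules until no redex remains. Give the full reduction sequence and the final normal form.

  start: KS(KK)(S(SI))(KIKK)(KI(II)(KK(IS))(KKK(I(KI))))
  [1] S(S(SI))(KIKK)(KI(II)(KK(IS))(KKK(I(KI))))
  [2] S(SI)(KI(II)(KK(IS))(KKK(I(KI))))(KIKK(KI(II)(KK(IS))(KKK(I(KI)))))
  [3] SI(KIKK(KI(II)(KK(IS))(KKK(I(KI)))))(KI(II)(KK(IS))(KKK(I(KI)))(KIKK(KI(II)(KK(IS))(KKK(I(KI))))))
  [4] I(KI(II)(KK(IS))(KKK(I(KI)))(KIKK(KI(II)(KK(IS))(KKK(I(KI))))))(KIKK(KI(II)(KK(IS))(KKK(I(KI))))(KI(II)(KK(IS))(KKK(I(KI)))(KIKK(KI(II)(KK(IS))(KKK(I(KI)))))))
  [5] KI(II)(KK(IS))(KKK(I(KI)))(KIKK(KI(II)(KK(IS))(KKK(I(KI)))))(KIKK(KI(II)(KK(IS))(KKK(I(KI))))(KI(II)(KK(IS))(KKK(I(KI)))(KIKK(KI(II)(KK(IS))(KKK(I(KI)))))))
  [6] I(KK(IS))(KKK(I(KI)))(KIKK(KI(II)(KK(IS))(KKK(I(KI)))))(KIKK(KI(II)(KK(IS))(KKK(I(KI))))(KI(II)(KK(IS))(KKK(I(KI)))(KIKK(KI(II)(KK(IS))(KKK(I(KI)))))))
  [7] KK(IS)(KKK(I(KI)))(KIKK(KI(II)(KK(IS))(KKK(I(KI)))))(KIKK(KI(II)(KK(IS))(KKK(I(KI))))(KI(II)(KK(IS))(KKK(I(KI)))(KIKK(KI(II)(KK(IS))(KKK(I(KI)))))))
  [8] K(KKK(I(KI)))(KIKK(KI(II)(KK(IS))(KKK(I(KI)))))(KIKK(KI(II)(KK(IS))(KKK(I(KI))))(KI(II)(KK(IS))(KKK(I(KI)))(KIKK(KI(II)(KK(IS))(KKK(I(KI)))))))
  [9] KKK(I(KI))(KIKK(KI(II)(KK(IS))(KKK(I(KI))))(KI(II)(KK(IS))(KKK(I(KI)))(KIKK(KI(II)(KK(IS))(KKK(I(KI)))))))
  [10] K(I(KI))(KIKK(KI(II)(KK(IS))(KKK(I(KI))))(KI(II)(KK(IS))(KKK(I(KI)))(KIKK(KI(II)(KK(IS))(KKK(I(KI)))))))
  [11] I(KI)
  [12] KI

Answer: normal form = KI  (in 12 steps)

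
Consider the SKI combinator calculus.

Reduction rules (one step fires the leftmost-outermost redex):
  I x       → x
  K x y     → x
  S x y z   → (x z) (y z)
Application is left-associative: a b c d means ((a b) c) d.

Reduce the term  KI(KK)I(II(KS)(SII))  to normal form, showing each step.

  start: KI(KK)I(II(KS)(SII))
  step 1: II(II(KS)(SII))
  step 2: I(II(KS)(SII))
  step 3: II(KS)(SII)
  step 4: I(KS)(SII)
  step 5: KS(SII)
  step 6: S

Answer: normal form = S  (in 6 steps)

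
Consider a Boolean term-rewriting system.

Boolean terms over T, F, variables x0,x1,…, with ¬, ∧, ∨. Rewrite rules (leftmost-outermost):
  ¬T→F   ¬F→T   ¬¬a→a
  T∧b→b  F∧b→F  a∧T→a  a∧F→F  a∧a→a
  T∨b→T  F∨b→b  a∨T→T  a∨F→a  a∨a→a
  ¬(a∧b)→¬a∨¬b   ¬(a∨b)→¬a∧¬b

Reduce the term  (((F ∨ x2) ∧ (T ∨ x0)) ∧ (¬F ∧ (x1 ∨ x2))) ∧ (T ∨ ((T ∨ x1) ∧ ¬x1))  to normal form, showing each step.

Answer: normal form = x2 ∧ (x1 ∨ x2)  (in 7 steps)

Reduction:
  start: (((F ∨ x2) ∧ (T ∨ x0)) ∧ (¬F ∧ (x1 ∨ x2))) ∧ (T ∨ ((T ∨ x1) ∧ ¬x1))
  step 1: ((x2 ∧ (T ∨ x0)) ∧ (¬F ∧ (x1 ∨ x2))) ∧ (T ∨ ((T ∨ x1) ∧ ¬x1))
  step 2: ((x2 ∧ T) ∧ (¬F ∧ (x1 ∨ x2))) ∧ (T ∨ ((T ∨ x1) ∧ ¬x1))
  step 3: (x2 ∧ (¬F ∧ (x1 ∨ x2))) ∧ (T ∨ ((T ∨ x1) ∧ ¬x1))
  step 4: (x2 ∧ (T ∧ (x1 ∨ x2))) ∧ (T ∨ ((T ∨ x1) ∧ ¬x1))
  step 5: (x2 ∧ (x1 ∨ x2)) ∧ (T ∨ ((T ∨ x1) ∧ ¬x1))
  step 6: (x2 ∧ (x1 ∨ x2)) ∧ T
  step 7: x2 ∧ (x1 ∨ x2)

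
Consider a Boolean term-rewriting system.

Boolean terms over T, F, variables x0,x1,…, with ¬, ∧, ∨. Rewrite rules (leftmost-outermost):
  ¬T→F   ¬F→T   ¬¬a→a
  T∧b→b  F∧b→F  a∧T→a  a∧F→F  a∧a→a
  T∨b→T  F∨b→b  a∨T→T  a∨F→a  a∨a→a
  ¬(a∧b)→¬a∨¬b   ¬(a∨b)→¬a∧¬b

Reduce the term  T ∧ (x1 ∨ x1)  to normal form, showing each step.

Answer: normal form = x1  (in 2 steps)

Working:
  start: T ∧ (x1 ∨ x1)
  →1  x1 ∨ x1
  →2  x1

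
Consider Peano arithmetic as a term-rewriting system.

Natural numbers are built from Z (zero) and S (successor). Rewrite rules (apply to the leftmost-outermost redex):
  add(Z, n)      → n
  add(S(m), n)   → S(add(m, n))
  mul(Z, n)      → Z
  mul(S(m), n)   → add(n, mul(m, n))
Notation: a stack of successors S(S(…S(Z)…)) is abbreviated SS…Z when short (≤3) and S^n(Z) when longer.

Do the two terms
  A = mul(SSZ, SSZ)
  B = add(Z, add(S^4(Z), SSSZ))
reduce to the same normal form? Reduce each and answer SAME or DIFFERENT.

Term A:
  start: mul(SSZ, SSZ)
  [1] add(SSZ, mul(SZ, SSZ))
  [2] S(add(SZ, mul(SZ, SSZ)))
  [3] S(S(add(Z, mul(SZ, SSZ))))
  [4] S(S(mul(SZ, SSZ)))
  [5] S(S(add(SSZ, mul(Z, SSZ))))
  [6] S(S(S(add(SZ, mul(Z, SSZ)))))
  [7] S(S(S(S(add(Z, mul(Z, SSZ))))))
  [8] S(S(S(S(mul(Z, SSZ)))))
  [9] S^4(Z)

Term B:
  start: add(Z, add(S^4(Z), SSSZ))
  [1] add(S^4(Z), SSSZ)
  [2] S(add(SSSZ, SSSZ))
  [3] S(S(add(SSZ, SSSZ)))
  [4] S(S(S(add(SZ, SSSZ))))
  [5] S(S(S(S(add(Z, SSSZ)))))
  [6] S^7(Z)

Answer: DIFFERENT — A ⇓ S^4(Z), B ⇓ S^7(Z)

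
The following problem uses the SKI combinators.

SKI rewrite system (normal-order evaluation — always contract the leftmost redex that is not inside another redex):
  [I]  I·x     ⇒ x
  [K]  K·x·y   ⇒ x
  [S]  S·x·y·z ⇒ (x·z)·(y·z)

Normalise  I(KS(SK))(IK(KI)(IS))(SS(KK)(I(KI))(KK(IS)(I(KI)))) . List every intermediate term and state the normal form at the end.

  start: I(KS(SK))(IK(KI)(IS))(SS(KK)(I(KI))(KK(IS)(I(KI))))
  [1] KS(SK)(IK(KI)(IS))(SS(KK)(I(KI))(KK(IS)(I(KI))))
  [2] S(IK(KI)(IS))(SS(KK)(I(KI))(KK(IS)(I(KI))))
  [3] S(K(KI)(IS))(SS(KK)(I(KI))(KK(IS)(I(KI))))
  [4] S(KI)(SS(KK)(I(KI))(KK(IS)(I(KI))))
  [5] S(KI)(S(I(KI))(KK(I(KI)))(KK(IS)(I(KI))))
  [6] S(KI)(I(KI)(KK(IS)(I(KI)))(KK(I(KI))(KK(IS)(I(KI)))))
  [7] S(KI)(KI(KK(IS)(I(KI)))(KK(I(KI))(KK(IS)(I(KI)))))
  [8] S(KI)(I(KK(I(KI))(KK(IS)(I(KI)))))
  [9] S(KI)(KK(I(KI))(KK(IS)(I(KI))))
  [10] S(KI)(K(KK(IS)(I(KI))))
  [11] S(KI)(K(K(I(KI))))
  [12] S(KI)(K(K(KI)))

Answer: normal form = S(KI)(K(K(KI)))  (in 12 steps)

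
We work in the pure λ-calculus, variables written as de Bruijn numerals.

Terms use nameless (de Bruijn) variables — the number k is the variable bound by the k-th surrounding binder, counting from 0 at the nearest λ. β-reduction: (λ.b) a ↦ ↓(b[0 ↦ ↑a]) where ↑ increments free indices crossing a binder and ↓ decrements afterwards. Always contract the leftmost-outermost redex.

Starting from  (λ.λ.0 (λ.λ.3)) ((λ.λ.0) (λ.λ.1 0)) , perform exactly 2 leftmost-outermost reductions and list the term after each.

  start: (λ.λ.0 (λ.λ.3)) ((λ.λ.0) (λ.λ.1 0))
  →1  λ.0 (λ.λ.(λ.λ.0) (λ.λ.1 0))
  →2  λ.0 (λ.λ.λ.0)

Answer: after 2 steps: λ.0 (λ.λ.λ.0)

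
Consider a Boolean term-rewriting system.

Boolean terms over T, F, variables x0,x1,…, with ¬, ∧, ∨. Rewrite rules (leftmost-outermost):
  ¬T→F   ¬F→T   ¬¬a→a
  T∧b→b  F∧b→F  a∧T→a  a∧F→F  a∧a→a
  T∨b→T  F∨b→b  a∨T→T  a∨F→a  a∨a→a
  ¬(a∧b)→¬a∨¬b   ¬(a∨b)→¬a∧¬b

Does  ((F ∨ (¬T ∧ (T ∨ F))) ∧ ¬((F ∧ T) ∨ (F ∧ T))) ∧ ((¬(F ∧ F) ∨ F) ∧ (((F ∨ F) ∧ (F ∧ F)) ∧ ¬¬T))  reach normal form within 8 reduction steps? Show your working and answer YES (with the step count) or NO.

  start: ((F ∨ (¬T ∧ (T ∨ F))) ∧ ¬((F ∧ T) ∨ (F ∧ T))) ∧ ((¬(F ∧ F) ∨ F) ∧ (((F ∨ F) ∧ (F ∧ F)) ∧ ¬¬T))
  →1  ((¬T ∧ (T ∨ F)) ∧ ¬((F ∧ T) ∨ (F ∧ T))) ∧ ((¬(F ∧ F) ∨ F) ∧ (((F ∨ F) ∧ (F ∧ F)) ∧ ¬¬T))
  →2  ((F ∧ (T ∨ F)) ∧ ¬((F ∧ T) ∨ (F ∧ T))) ∧ ((¬(F ∧ F) ∨ F) ∧ (((F ∨ F) ∧ (F ∧ F)) ∧ ¬¬T))
  →3  (F ∧ ¬((F ∧ T) ∨ (F ∧ T))) ∧ ((¬(F ∧ F) ∨ F) ∧ (((F ∨ F) ∧ (F ∧ F)) ∧ ¬¬T))
  →4  F ∧ ((¬(F ∧ F) ∨ F) ∧ (((F ∨ F) ∧ (F ∧ F)) ∧ ¬¬T))
  →5  F

Answer: YES — reaches normal form F in 5 ≤ 8 steps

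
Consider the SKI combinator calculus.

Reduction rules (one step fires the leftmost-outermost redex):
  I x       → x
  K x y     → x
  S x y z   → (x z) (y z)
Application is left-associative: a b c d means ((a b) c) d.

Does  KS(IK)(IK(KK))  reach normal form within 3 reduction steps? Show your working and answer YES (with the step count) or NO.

  start: KS(IK)(IK(KK))
  step 1: S(IK(KK))
  step 2: S(K(KK))

Answer: YES — reaches normal form S(K(KK)) in 2 ≤ 3 steps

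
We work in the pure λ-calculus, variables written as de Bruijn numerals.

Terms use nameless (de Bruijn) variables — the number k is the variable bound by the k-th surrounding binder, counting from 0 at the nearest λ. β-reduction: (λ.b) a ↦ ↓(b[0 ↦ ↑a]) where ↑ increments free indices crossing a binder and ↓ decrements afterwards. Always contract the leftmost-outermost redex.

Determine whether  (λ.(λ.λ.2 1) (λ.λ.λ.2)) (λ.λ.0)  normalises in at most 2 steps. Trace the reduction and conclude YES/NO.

  start: (λ.(λ.λ.2 1) (λ.λ.λ.2)) (λ.λ.0)
  [1] (λ.λ.(λ.λ.0) 1) (λ.λ.λ.2)
  [2] λ.(λ.λ.0) (λ.λ.λ.2)

Answer: NO — after 2 steps the term is λ.(λ.λ.0) (λ.λ.λ.2), not yet normal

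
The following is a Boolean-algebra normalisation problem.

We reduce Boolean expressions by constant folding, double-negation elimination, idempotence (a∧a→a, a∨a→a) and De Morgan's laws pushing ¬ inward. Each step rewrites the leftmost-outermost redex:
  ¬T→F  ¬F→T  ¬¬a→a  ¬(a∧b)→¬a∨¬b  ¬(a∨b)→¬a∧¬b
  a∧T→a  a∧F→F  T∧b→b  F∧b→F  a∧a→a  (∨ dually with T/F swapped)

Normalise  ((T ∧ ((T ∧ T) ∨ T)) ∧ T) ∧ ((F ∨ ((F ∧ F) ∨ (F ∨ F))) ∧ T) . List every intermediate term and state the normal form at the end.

  start: ((T ∧ ((T ∧ T) ∨ T)) ∧ T) ∧ ((F ∨ ((F ∧ F) ∨ (F ∨ F))) ∧ T)
  [1] (T ∧ ((T ∧ T) ∨ T)) ∧ ((F ∨ ((F ∧ F) ∨ (F ∨ F))) ∧ T)
  [2] ((T ∧ T) ∨ T) ∧ ((F ∨ ((F ∧ F) ∨ (F ∨ F))) ∧ T)
  [3] T ∧ ((F ∨ ((F ∧ F) ∨ (F ∨ F))) ∧ T)
  [4] (F ∨ ((F ∧ F) ∨ (F ∨ F))) ∧ T
  [5] F ∨ ((F ∧ F) ∨ (F ∨ F))
  [6] (F ∧ F) ∨ (F ∨ F)
  [7] F ∨ (F ∨ F)
  [8] F ∨ F
  [9] F

Answer: normal form = F  (in 9 steps)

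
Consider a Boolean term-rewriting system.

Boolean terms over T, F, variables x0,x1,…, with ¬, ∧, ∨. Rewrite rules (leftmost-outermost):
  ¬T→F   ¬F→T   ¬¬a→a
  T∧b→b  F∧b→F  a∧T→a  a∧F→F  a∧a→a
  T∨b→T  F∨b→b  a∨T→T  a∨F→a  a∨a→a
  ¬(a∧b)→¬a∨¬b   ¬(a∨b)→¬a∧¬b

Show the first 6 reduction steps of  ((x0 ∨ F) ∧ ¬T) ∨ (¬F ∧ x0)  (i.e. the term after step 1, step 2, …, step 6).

Answer: after 6 steps: x0

Working:
  start: ((x0 ∨ F) ∧ ¬T) ∨ (¬F ∧ x0)
  →1  (x0 ∧ ¬T) ∨ (¬F ∧ x0)
  →2  (x0 ∧ F) ∨ (¬F ∧ x0)
  →3  F ∨ (¬F ∧ x0)
  →4  ¬F ∧ x0
  →5  T ∧ x0
  →6  x0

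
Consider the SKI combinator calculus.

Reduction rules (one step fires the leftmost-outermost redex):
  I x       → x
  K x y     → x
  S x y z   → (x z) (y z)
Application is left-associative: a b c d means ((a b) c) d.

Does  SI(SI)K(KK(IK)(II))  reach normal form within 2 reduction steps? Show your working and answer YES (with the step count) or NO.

  start: SI(SI)K(KK(IK)(II))
  step 1: IK(SIK)(KK(IK)(II))
  step 2: K(SIK)(KK(IK)(II))

Answer: NO — after 2 steps the term is K(SIK)(KK(IK)(II)), not yet normal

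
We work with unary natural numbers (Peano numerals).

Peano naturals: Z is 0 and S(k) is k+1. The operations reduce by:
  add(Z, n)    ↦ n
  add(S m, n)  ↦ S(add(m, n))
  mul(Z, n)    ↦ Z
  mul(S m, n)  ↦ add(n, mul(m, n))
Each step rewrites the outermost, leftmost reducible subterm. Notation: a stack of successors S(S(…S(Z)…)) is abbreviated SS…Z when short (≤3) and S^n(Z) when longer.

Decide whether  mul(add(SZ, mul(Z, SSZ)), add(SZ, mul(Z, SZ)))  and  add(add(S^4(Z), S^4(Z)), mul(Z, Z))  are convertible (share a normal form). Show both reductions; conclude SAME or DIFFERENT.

Answer: DIFFERENT — A ⇓ SZ, B ⇓ S^8(Z)

Working:
Term A:
  start: mul(add(SZ, mul(Z, SSZ)), add(SZ, mul(Z, SZ)))
  step 1: mul(S(add(Z, mul(Z, SSZ))), add(SZ, mul(Z, SZ)))
  step 2: add(add(SZ, mul(Z, SZ)), mul(add(Z, mul(Z, SSZ)), add(SZ, mul(Z, SZ))))
  step 3: add(S(add(Z, mul(Z, SZ))), mul(add(Z, mul(Z, SSZ)), add(SZ, mul(Z, SZ))))
  step 4: S(add(add(Z, mul(Z, SZ)), mul(add(Z, mul(Z, SSZ)), add(SZ, mul(Z, SZ)))))
  step 5: S(add(mul(Z, SZ), mul(add(Z, mul(Z, SSZ)), add(SZ, mul(Z, SZ)))))
  step 6: S(add(Z, mul(add(Z, mul(Z, SSZ)), add(SZ, mul(Z, SZ)))))
  step 7: S(mul(add(Z, mul(Z, SSZ)), add(SZ, mul(Z, SZ))))
  step 8: S(mul(mul(Z, SSZ), add(SZ, mul(Z, SZ))))
  step 9: S(mul(Z, add(SZ, mul(Z, SZ))))
  step 10: SZ

Term B:
  start: add(add(S^4(Z), S^4(Z)), mul(Z, Z))
  step 1: add(S(add(SSSZ, S^4(Z))), mul(Z, Z))
  step 2: S(add(add(SSSZ, S^4(Z)), mul(Z, Z)))
  step 3: S(add(S(add(SSZ, S^4(Z))), mul(Z, Z)))
  step 4: S(S(add(add(SSZ, S^4(Z)), mul(Z, Z))))
  step 5: S(S(add(S(add(SZ, S^4(Z))), mul(Z, Z))))
  step 6: S(S(S(add(add(SZ, S^4(Z)), mul(Z, Z)))))
  step 7: S(S(S(add(S(add(Z, S^4(Z))), mul(Z, Z)))))
  step 8: S(S(S(S(add(add(Z, S^4(Z)), mul(Z, Z))))))
  step 9: S(S(S(S(add(S^4(Z), mul(Z, Z))))))
  step 10: S(S(S(S(S(add(SSSZ, mul(Z, Z)))))))
  step 11: S(S(S(S(S(S(add(SSZ, mul(Z, Z))))))))
  step 12: S(S(S(S(S(S(S(add(SZ, mul(Z, Z)))))))))
  step 13: S(S(S(S(S(S(S(S(add(Z, mul(Z, Z))))))))))
  step 14: S(S(S(S(S(S(S(S(mul(Z, Z)))))))))
  step 15: S^8(Z)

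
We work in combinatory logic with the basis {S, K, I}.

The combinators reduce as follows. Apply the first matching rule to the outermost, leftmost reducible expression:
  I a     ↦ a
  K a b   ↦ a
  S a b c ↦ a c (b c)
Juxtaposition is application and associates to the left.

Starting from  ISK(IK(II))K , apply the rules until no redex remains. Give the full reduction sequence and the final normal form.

  start: ISK(IK(II))K
  step 1: SK(IK(II))K
  step 2: KK(IK(II)K)
  step 3: K

Answer: normal form = K  (in 3 steps)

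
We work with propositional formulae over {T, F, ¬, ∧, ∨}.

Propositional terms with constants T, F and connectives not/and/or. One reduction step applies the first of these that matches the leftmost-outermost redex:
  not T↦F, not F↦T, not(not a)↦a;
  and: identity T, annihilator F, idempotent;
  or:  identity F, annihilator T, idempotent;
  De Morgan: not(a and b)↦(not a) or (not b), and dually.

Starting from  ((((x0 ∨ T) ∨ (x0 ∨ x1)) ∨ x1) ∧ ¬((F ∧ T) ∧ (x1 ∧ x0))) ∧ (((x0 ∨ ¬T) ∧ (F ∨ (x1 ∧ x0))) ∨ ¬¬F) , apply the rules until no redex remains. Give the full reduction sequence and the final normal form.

Answer: normal form = x0 ∧ (x1 ∧ x0)  (in 15 steps)

Reduction:
  start: ((((x0 ∨ T) ∨ (x0 ∨ x1)) ∨ x1) ∧ ¬((F ∧ T) ∧ (x1 ∧ x0))) ∧ (((x0 ∨ ¬T) ∧ (F ∨ (x1 ∧ x0))) ∨ ¬¬F)
  →1  (((T ∨ (x0 ∨ x1)) ∨ x1) ∧ ¬((F ∧ T) ∧ (x1 ∧ x0))) ∧ (((x0 ∨ ¬T) ∧ (F ∨ (x1 ∧ x0))) ∨ ¬¬F)
  →2  ((T ∨ x1) ∧ ¬((F ∧ T) ∧ (x1 ∧ x0))) ∧ (((x0 ∨ ¬T) ∧ (F ∨ (x1 ∧ x0))) ∨ ¬¬F)
  →3  (T ∧ ¬((F ∧ T) ∧ (x1 ∧ x0))) ∧ (((x0 ∨ ¬T) ∧ (F ∨ (x1 ∧ x0))) ∨ ¬¬F)
  →4  ¬((F ∧ T) ∧ (x1 ∧ x0)) ∧ (((x0 ∨ ¬T) ∧ (F ∨ (x1 ∧ x0))) ∨ ¬¬F)
  →5  (¬(F ∧ T) ∨ ¬(x1 ∧ x0)) ∧ (((x0 ∨ ¬T) ∧ (F ∨ (x1 ∧ x0))) ∨ ¬¬F)
  →6  ((¬F ∨ ¬T) ∨ ¬(x1 ∧ x0)) ∧ (((x0 ∨ ¬T) ∧ (F ∨ (x1 ∧ x0))) ∨ ¬¬F)
  →7  ((T ∨ ¬T) ∨ ¬(x1 ∧ x0)) ∧ (((x0 ∨ ¬T) ∧ (F ∨ (x1 ∧ x0))) ∨ ¬¬F)
  →8  (T ∨ ¬(x1 ∧ x0)) ∧ (((x0 ∨ ¬T) ∧ (F ∨ (x1 ∧ x0))) ∨ ¬¬F)
  →9  T ∧ (((x0 ∨ ¬T) ∧ (F ∨ (x1 ∧ x0))) ∨ ¬¬F)
  →10  ((x0 ∨ ¬T) ∧ (F ∨ (x1 ∧ x0))) ∨ ¬¬F
  →11  ((x0 ∨ F) ∧ (F ∨ (x1 ∧ x0))) ∨ ¬¬F
  →12  (x0 ∧ (F ∨ (x1 ∧ x0))) ∨ ¬¬F
  →13  (x0 ∧ (x1 ∧ x0)) ∨ ¬¬F
  →14  (x0 ∧ (x1 ∧ x0)) ∨ F
  →15  x0 ∧ (x1 ∧ x0)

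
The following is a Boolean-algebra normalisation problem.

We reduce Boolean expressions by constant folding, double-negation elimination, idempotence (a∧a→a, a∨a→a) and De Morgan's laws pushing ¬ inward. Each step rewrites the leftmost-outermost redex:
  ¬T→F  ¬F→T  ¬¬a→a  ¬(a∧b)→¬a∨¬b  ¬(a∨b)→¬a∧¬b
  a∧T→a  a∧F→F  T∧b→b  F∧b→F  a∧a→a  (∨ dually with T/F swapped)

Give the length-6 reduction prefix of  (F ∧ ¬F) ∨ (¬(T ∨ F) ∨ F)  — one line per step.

Answer: after 6 steps: F

Reduction:
  start: (F ∧ ¬F) ∨ (¬(T ∨ F) ∨ F)
  [1] F ∨ (¬(T ∨ F) ∨ F)
  [2] ¬(T ∨ F) ∨ F
  [3] ¬(T ∨ F)
  [4] ¬T ∧ ¬F
  [5] F ∧ ¬F
  [6] F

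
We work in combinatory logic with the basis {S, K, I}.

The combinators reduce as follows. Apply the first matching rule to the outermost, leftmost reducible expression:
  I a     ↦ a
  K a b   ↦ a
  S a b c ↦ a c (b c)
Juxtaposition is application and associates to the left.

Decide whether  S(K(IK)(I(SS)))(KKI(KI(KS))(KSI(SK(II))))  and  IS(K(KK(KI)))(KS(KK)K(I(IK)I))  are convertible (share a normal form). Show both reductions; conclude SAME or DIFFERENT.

Answer: DIFFERENT — A ⇓ SKI, B ⇓ S(KK)(SK(KI))

Reduction:
Term A:
  start: S(K(IK)(I(SS)))(KKI(KI(KS))(KSI(SK(II))))
  →1  S(IK)(KKI(KI(KS))(KSI(SK(II))))
  →2  SK(KKI(KI(KS))(KSI(SK(II))))
  →3  SK(K(KI(KS))(KSI(SK(II))))
  →4  SK(KI(KS))
  →5  SKI

Term B:
  start: IS(K(KK(KI)))(KS(KK)K(I(IK)I))
  →1  S(K(KK(KI)))(KS(KK)K(I(IK)I))
  →2  S(KK)(KS(KK)K(I(IK)I))
  →3  S(KK)(SK(I(IK)I))
  →4  S(KK)(SK(IKI))
  →5  S(KK)(SK(KI))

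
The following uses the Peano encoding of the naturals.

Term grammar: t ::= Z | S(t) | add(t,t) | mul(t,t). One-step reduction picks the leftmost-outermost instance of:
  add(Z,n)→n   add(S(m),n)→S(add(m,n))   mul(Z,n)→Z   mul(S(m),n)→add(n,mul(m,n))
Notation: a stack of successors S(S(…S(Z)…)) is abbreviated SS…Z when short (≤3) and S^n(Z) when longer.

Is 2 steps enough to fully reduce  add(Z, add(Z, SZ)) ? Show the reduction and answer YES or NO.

Answer: YES — reaches normal form SZ in 2 ≤ 2 steps

Working:
  start: add(Z, add(Z, SZ))
  [1] add(Z, SZ)
  [2] SZ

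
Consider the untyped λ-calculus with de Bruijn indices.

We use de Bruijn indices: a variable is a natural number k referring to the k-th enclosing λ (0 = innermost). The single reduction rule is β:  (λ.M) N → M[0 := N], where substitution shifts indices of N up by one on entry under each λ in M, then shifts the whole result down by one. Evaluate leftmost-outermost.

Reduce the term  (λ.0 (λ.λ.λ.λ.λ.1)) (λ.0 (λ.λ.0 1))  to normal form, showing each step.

  start: (λ.0 (λ.λ.λ.λ.λ.1)) (λ.0 (λ.λ.0 1))
  →1  (λ.0 (λ.λ.0 1)) (λ.λ.λ.λ.λ.1)
  →2  (λ.λ.λ.λ.λ.1) (λ.λ.0 1)
  →3  λ.λ.λ.λ.1

Answer: normal form = λ.λ.λ.λ.1  (in 3 steps)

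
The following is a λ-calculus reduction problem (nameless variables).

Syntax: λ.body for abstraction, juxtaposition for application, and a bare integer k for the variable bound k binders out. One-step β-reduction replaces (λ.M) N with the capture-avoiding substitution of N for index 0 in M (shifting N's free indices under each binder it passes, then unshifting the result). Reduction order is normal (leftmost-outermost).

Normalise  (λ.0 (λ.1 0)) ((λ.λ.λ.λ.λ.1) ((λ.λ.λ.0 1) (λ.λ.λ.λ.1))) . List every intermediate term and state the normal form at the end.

  start: (λ.0 (λ.1 0)) ((λ.λ.λ.λ.λ.1) ((λ.λ.λ.0 1) (λ.λ.λ.λ.1)))
  step 1: (λ.λ.λ.λ.λ.1) ((λ.λ.λ.0 1) (λ.λ.λ.λ.1)) (λ.(λ.λ.λ.λ.λ.1) ((λ.λ.λ.0 1) (λ.λ.λ.λ.1)) 0)
  step 2: (λ.λ.λ.λ.1) (λ.(λ.λ.λ.λ.λ.1) ((λ.λ.λ.0 1) (λ.λ.λ.λ.1)) 0)
  step 3: λ.λ.λ.1

Answer: normal form = λ.λ.λ.1  (in 3 steps)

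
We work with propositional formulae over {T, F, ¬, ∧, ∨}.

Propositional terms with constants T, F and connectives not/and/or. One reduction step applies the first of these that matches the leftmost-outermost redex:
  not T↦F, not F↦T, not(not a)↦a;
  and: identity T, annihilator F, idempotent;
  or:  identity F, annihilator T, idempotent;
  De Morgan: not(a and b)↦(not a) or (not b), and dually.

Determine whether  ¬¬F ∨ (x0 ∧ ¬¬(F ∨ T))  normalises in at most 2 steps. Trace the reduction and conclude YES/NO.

  start: ¬¬F ∨ (x0 ∧ ¬¬(F ∨ T))
  step 1: F ∨ (x0 ∧ ¬¬(F ∨ T))
  step 2: x0 ∧ ¬¬(F ∨ T)

Answer: NO — after 2 steps the term is x0 ∧ ¬¬(F ∨ T), not yet normal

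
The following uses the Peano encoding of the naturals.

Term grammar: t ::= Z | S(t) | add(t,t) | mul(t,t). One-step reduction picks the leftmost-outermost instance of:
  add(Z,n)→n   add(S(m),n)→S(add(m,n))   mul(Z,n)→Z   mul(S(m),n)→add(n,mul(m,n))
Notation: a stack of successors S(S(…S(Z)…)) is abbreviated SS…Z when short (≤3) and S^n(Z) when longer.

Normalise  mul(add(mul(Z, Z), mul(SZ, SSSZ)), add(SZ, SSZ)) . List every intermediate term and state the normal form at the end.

Answer: normal form = S^9(Z)  (in 30 steps)

Derivation:
  start: mul(add(mul(Z, Z), mul(SZ, SSSZ)), add(SZ, SSZ))
  [1] mul(add(Z, mul(SZ, SSSZ)), add(SZ, SSZ))
  [2] mul(mul(SZ, SSSZ), add(SZ, SSZ))
  [3] mul(add(SSSZ, mul(Z, SSSZ)), add(SZ, SSZ))
  [4] mul(S(add(SSZ, mul(Z, SSSZ))), add(SZ, SSZ))
  [5] add(add(SZ, SSZ), mul(add(SSZ, mul(Z, SSSZ)), add(SZ, SSZ)))
  [6] add(S(add(Z, SSZ)), mul(add(SSZ, mul(Z, SSSZ)), add(SZ, SSZ)))
  [7] S(add(add(Z, SSZ), mul(add(SSZ, mul(Z, SSSZ)), add(SZ, SSZ))))
  [8] S(add(SSZ, mul(add(SSZ, mul(Z, SSSZ)), add(SZ, SSZ))))
  [9] S(S(add(SZ, mul(add(SSZ, mul(Z, SSSZ)), add(SZ, SSZ)))))
  [10] S(S(S(add(Z, mul(add(SSZ, mul(Z, SSSZ)), add(SZ, SSZ))))))
  [11] S(S(S(mul(add(SSZ, mul(Z, SSSZ)), add(SZ, SSZ)))))
  [12] S(S(S(mul(S(add(SZ, mul(Z, SSSZ))), add(SZ, SSZ)))))
  [13] S(S(S(add(add(SZ, SSZ), mul(add(SZ, mul(Z, SSSZ)), add(SZ, SSZ))))))
  [14] S(S(S(add(S(add(Z, SSZ)), mul(add(SZ, mul(Z, SSSZ)), add(SZ, SSZ))))))
  [15] S(S(S(S(add(add(Z, SSZ), mul(add(SZ, mul(Z, SSSZ)), add(SZ, SSZ)))))))
  [16] S(S(S(S(add(SSZ, mul(add(SZ, mul(Z, SSSZ)), add(SZ, SSZ)))))))
  [17] S(S(S(S(S(add(SZ, mul(add(SZ, mul(Z, SSSZ)), add(SZ, SSZ))))))))
  [18] S(S(S(S(S(S(add(Z, mul(add(SZ, mul(Z, SSSZ)), add(SZ, SSZ)))))))))
  [19] S(S(S(S(S(S(mul(add(SZ, mul(Z, SSSZ)), add(SZ, SSZ))))))))
  [20] S(S(S(S(S(S(mul(S(add(Z, mul(Z, SSSZ))), add(SZ, SSZ))))))))
  [21] S(S(S(S(S(S(add(add(SZ, SSZ), mul(add(Z, mul(Z, SSSZ)), add(SZ, SSZ)))))))))
  [22] S(S(S(S(S(S(add(S(add(Z, SSZ)), mul(add(Z, mul(Z, SSSZ)), add(SZ, SSZ)))))))))
  [23] S(S(S(S(S(S(S(add(add(Z, SSZ), mul(add(Z, mul(Z, SSSZ)), add(SZ, SSZ))))))))))
  [24] S(S(S(S(S(S(S(add(SSZ, mul(add(Z, mul(Z, SSSZ)), add(SZ, SSZ))))))))))
  [25] S(S(S(S(S(S(S(S(add(SZ, mul(add(Z, mul(Z, SSSZ)), add(SZ, SSZ)))))))))))
  [26] S(S(S(S(S(S(S(S(S(add(Z, mul(add(Z, mul(Z, SSSZ)), add(SZ, SSZ))))))))))))
  [27] S(S(S(S(S(S(S(S(S(mul(add(Z, mul(Z, SSSZ)), add(SZ, SSZ)))))))))))
  [28] S(S(S(S(S(S(S(S(S(mul(mul(Z, SSSZ), add(SZ, SSZ)))))))))))
  [29] S(S(S(S(S(S(S(S(S(mul(Z, add(SZ, SSZ)))))))))))
  [30] S^9(Z)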